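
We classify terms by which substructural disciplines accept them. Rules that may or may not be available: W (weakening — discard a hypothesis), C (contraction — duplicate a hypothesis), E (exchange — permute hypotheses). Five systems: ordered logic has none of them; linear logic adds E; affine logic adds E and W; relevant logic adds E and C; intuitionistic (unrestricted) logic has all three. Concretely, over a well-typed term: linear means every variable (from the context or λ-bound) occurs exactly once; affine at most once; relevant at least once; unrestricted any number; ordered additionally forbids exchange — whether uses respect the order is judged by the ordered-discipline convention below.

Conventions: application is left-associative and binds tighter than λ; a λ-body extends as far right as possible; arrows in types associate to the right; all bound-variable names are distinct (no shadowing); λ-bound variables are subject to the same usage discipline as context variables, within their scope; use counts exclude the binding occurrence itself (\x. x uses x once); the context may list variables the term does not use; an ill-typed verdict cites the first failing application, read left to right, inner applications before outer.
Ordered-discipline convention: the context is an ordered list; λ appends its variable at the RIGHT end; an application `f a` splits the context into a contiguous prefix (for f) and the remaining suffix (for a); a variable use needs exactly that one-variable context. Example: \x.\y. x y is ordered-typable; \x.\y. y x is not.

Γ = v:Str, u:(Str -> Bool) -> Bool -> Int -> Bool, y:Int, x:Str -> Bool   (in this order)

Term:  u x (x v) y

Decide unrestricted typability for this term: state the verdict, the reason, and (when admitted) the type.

yes — type-checks (Bool) and nothing is barred; term : Bool
variable uses: v: 1×, u: 1×, y: 1×, x: 2×
use order (left to right): u, x, x, v, y
typing: well-typed at Bool
per-discipline verdicts: ordered ✗ · linear ✗ · affine ✗ · relevant ✓ · unrestricted ✓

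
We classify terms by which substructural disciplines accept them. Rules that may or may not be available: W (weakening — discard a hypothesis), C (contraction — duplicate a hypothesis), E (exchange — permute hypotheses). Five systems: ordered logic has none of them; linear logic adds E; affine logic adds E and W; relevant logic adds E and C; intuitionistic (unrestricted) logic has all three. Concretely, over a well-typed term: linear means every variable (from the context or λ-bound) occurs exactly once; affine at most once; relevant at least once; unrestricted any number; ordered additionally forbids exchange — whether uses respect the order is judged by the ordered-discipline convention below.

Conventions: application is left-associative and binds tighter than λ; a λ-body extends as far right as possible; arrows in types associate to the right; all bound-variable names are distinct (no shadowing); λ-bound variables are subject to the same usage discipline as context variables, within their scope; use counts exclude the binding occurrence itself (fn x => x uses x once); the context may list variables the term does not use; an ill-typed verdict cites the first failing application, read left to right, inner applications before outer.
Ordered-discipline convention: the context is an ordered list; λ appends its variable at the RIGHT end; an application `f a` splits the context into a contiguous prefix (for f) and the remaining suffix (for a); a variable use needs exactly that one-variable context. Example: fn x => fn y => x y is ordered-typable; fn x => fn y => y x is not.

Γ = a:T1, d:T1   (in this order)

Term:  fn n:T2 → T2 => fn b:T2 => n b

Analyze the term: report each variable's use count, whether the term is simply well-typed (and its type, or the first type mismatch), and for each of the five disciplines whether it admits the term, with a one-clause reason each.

usage: a: 0, d: 0, n [bound]: 1, b [bound]: 1
uses in reading order: n, b
typing: well-typed — term : (T2 → T2) → T2 → T2
ordered ✗ (unused: a, d — weakening required)
linear ✗ (unused: a, d — weakening required)
affine ✓ (at most one use each (a, d, n, b))
relevant ✗ (unused: a, d — weakening required)
unrestricted ✓ (type-checks ((T2 → T2) → T2 → T2) and nothing is barred)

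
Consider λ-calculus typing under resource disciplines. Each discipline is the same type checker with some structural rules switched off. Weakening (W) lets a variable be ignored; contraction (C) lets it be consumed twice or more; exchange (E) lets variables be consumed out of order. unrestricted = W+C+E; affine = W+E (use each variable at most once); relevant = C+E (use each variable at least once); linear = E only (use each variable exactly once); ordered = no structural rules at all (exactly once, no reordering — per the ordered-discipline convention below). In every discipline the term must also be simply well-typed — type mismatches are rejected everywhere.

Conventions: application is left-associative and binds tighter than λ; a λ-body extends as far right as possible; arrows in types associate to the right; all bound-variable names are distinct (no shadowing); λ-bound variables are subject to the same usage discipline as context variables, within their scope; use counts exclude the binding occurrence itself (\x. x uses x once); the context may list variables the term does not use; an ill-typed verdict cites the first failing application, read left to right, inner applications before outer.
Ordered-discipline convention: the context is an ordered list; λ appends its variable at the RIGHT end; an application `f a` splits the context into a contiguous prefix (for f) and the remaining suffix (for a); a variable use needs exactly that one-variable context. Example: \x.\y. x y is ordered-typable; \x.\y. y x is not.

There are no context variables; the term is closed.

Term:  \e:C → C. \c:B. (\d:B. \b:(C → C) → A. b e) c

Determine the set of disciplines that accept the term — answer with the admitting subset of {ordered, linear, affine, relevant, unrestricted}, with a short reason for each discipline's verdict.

admitting disciplines: affine, unrestricted
use counts: e (λ-bound) ×1; c (λ-bound) ×1; d (λ-bound) ×0; b (λ-bound) ×1
left-to-right use order: b, e, c
typing: well-typed at (C → C) → B → ((C → C) → A) → A
ordered: ✗ — d never used (weakening)
linear: ✗ — d never used (weakening)
affine: ✓ — at most one use each (e, c, d, b)
relevant: ✗ — d never used (weakening)
unrestricted: ✓ — well-typed at (C → C) → B → ((C → C) → A) → A; no restrictions here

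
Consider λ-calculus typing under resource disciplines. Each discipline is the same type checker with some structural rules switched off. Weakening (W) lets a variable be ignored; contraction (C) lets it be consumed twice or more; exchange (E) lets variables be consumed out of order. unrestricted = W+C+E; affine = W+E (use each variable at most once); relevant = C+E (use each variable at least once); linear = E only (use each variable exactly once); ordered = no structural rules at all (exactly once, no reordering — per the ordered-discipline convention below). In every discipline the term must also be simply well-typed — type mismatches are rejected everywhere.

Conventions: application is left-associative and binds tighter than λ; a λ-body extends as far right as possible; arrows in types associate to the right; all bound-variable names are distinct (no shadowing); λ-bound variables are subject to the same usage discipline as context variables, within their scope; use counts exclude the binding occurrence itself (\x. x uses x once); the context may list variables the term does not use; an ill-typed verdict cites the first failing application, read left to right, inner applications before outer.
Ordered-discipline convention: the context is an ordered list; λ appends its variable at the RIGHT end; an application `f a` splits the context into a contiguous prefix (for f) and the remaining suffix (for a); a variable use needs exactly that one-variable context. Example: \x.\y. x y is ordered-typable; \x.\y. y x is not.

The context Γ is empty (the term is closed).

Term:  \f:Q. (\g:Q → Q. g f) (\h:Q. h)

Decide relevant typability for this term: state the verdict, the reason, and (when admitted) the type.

yes — f, g, h: all used, weakening unneeded; term : Q → Q
usage: f (λ-bound): 1×; g (λ-bound): 1×; h (λ-bound): 1×
uses in reading order: g, f, h
typing: the term checks, with type Q → Q
per-discipline verdicts: ordered ✗ · linear ✓ · affine ✓ · relevant ✓ · unrestricted ✓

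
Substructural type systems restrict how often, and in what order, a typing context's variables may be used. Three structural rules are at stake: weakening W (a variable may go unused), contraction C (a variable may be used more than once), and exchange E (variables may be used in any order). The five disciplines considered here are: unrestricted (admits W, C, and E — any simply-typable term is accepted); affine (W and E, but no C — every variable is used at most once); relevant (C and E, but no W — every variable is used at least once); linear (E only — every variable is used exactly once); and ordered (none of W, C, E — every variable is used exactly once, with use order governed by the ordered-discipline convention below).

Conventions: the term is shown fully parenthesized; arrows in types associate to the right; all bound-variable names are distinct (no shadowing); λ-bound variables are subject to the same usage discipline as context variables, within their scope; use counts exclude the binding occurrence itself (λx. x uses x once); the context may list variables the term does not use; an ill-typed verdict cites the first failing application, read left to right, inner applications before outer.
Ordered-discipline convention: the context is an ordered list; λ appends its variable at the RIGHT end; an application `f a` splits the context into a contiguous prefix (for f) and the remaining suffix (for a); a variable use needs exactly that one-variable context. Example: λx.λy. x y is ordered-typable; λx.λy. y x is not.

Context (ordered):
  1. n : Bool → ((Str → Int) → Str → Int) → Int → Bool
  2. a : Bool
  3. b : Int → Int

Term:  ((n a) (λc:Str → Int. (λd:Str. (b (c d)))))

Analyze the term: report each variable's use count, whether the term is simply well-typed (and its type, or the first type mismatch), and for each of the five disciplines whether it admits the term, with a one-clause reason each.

variable uses: n: 1; a: 1; b: 1; c (bound): 1; d (bound): 1
left-to-right use order: n, a, b, c, d
typing: the term checks, with type Int → Bool
ordered: ✓, single-use (n, a, b, c, d), ordered derivation ok
linear: ✓, single use per variable (n, a, b, c, d)
affine: ✓, at most one use each (n, a, b, c, d)
relevant: ✓, at least one use each (n, a, b, c, d)
unrestricted: ✓, well-typed at Int → Bool; no restrictions here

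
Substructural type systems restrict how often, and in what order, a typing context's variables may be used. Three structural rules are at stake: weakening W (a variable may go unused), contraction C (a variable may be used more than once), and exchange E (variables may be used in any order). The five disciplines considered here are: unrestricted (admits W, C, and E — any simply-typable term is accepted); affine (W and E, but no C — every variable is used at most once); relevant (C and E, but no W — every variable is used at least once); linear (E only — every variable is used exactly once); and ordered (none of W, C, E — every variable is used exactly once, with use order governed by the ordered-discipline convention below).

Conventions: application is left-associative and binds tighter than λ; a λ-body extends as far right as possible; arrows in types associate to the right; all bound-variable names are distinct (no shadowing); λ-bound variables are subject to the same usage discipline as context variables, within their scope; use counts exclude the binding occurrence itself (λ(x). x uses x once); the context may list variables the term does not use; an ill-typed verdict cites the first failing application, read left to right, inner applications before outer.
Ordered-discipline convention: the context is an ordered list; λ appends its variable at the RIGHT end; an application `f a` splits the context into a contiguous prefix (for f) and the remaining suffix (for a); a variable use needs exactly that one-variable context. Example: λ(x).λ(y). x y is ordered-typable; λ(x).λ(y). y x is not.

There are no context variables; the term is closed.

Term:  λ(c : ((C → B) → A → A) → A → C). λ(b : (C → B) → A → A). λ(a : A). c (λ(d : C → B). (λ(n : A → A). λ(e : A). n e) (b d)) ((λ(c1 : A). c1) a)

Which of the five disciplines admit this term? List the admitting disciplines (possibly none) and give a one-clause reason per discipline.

admitting disciplines: ordered, linear, affine, relevant, unrestricted
usage: c (λ-bound): 1×, b (λ-bound): 1×, a (λ-bound): 1×, d (λ-bound): 1×, n (λ-bound): 1×, e (λ-bound): 1×, c1 (λ-bound): 1×
uses in reading order: c, n, e, b, d, c1, a
typing: well-typed at (((C → B) → A → A) → A → C) → ((C → B) → A → A) → A → C
ordered: ✓, single-use (c, b, a, d, n, e, c1), ordered derivation ok
linear: ✓, c, b, a, d, n, e, c1: one use apiece
affine: ✓, c, b, a, d, n, e, c1: no repeats, contraction unneeded
relevant: ✓, at least one use each (c, b, a, d, n, e, c1)
unrestricted: ✓, simply typable at (((C → B) → A → A) → A → C) → ((C → B) → A → A) → A → C; W, C, E all held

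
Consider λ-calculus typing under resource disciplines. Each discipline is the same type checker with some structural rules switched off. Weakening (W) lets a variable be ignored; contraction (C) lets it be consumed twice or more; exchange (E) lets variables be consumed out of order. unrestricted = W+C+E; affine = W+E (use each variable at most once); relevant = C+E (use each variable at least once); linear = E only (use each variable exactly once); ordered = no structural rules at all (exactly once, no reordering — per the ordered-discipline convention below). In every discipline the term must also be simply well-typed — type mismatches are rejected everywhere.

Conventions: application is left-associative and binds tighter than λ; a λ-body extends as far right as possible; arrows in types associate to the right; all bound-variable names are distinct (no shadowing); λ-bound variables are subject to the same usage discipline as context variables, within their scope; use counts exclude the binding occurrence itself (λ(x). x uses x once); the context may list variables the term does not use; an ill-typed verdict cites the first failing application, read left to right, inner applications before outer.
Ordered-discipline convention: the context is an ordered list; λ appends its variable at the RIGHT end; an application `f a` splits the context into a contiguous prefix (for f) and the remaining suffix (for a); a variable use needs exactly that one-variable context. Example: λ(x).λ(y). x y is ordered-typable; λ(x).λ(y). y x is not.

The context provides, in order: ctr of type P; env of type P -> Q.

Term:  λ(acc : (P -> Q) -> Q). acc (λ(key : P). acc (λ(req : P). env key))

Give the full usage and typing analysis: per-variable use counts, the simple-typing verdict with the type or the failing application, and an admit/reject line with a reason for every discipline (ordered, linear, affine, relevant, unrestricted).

usage: ctr ×0, env ×1, acc (bound) ×2, key (bound) ×1, req (bound) ×0
left-to-right use order: acc, acc, env, key
typing: well-typed — term : ((P -> Q) -> Q) -> Q
ordered: ✗ — acc ×2 used more than once (contraction); ctr, req left unused
linear: ✗ — acc ×2 used more than once (contraction); ctr, req left unused
affine: ✗ — acc ×2 used more than once (contraction)
relevant: ✗ — ctr, req left unused
unrestricted: ✓ — simply typable at ((P -> Q) -> Q) -> Q; W, C, E all held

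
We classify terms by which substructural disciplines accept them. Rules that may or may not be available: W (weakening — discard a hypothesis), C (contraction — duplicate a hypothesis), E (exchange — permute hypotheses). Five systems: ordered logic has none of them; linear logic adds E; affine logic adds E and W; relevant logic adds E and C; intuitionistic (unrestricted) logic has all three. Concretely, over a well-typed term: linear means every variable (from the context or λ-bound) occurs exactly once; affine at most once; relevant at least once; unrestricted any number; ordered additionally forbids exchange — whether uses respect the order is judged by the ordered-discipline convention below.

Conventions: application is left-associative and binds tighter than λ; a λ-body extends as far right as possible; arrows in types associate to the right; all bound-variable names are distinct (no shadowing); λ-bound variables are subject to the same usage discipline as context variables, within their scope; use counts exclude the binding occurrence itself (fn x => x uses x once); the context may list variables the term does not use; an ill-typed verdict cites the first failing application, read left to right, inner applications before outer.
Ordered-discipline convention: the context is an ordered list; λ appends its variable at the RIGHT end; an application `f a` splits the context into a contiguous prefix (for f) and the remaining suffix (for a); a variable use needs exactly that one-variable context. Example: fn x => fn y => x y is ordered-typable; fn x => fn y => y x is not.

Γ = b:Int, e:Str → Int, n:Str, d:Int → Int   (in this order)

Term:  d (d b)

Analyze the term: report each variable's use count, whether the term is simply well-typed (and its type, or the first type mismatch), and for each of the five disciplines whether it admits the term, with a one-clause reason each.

usage: b: 1×; e: 0×; n: 0×; d: 2×
order of uses: d, d, b
typing: well-typed at Int
ordered: ✗ — needs contraction — d ×2; e, n left unused
linear: ✗ — needs contraction — d ×2; e, n left unused
affine: ✗ — needs contraction — d ×2
relevant: ✗ — e, n left unused
unrestricted: ✓ — type-checks (Int) and nothing is barred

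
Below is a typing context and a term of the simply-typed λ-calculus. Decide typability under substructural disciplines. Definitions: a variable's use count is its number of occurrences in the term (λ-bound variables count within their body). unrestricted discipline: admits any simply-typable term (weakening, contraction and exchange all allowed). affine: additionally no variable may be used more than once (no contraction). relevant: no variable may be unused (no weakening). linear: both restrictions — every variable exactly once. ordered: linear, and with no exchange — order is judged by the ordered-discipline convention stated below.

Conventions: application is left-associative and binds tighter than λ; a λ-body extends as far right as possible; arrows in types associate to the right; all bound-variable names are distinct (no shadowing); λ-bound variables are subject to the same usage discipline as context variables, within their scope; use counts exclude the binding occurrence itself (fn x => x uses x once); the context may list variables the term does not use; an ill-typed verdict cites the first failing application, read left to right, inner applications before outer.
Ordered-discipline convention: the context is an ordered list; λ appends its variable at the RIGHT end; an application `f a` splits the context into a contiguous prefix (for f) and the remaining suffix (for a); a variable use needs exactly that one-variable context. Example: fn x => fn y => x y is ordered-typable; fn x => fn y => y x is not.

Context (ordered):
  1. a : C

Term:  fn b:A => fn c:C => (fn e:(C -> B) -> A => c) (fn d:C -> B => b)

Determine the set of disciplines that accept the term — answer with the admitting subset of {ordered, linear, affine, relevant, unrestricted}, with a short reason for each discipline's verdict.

admitted by: affine, unrestricted
counts: a=0, b (bound)=1, c (bound)=1, e (bound)=0, d (bound)=0
order of uses: c, b
typing: well-typed — term : A -> C -> C
ordered: ✗ — unused: a, e, d — weakening required
linear: ✗ — unused: a, e, d — weakening required
affine: ✓ — no duplicate uses among a, b, c, e, d
relevant: ✗ — unused: a, e, d — weakening required
unrestricted: ✓ — simply typable at A -> C -> C; W, C, E all held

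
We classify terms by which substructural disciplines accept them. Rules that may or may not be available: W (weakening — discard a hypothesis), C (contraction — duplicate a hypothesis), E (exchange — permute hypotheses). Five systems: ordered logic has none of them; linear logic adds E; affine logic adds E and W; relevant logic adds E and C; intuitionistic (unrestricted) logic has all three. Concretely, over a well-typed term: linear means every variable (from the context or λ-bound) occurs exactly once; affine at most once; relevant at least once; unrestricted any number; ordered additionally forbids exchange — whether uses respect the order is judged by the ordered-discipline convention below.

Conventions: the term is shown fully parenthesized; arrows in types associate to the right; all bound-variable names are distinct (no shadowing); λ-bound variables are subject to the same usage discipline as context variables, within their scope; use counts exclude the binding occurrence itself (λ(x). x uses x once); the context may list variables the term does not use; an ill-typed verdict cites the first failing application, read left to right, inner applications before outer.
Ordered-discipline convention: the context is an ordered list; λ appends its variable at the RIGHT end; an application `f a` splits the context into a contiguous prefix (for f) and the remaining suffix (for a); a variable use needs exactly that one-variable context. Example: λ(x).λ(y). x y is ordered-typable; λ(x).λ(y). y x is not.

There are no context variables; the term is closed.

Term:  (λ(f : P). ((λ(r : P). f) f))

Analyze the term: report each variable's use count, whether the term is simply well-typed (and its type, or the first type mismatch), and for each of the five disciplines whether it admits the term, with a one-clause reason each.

variable uses: f [bound]: 2; r [bound]: 0
use order (left to right): f, f
typing: the term checks, with type P → P
ordered ✗ (f ×2 used more than once (contraction); needs weakening: r unused)
linear ✗ (f ×2 used more than once (contraction); needs weakening: r unused)
affine ✗ (f ×2 used more than once (contraction))
relevant ✗ (needs weakening: r unused)
unrestricted ✓ (typability at P → P is all that's needed)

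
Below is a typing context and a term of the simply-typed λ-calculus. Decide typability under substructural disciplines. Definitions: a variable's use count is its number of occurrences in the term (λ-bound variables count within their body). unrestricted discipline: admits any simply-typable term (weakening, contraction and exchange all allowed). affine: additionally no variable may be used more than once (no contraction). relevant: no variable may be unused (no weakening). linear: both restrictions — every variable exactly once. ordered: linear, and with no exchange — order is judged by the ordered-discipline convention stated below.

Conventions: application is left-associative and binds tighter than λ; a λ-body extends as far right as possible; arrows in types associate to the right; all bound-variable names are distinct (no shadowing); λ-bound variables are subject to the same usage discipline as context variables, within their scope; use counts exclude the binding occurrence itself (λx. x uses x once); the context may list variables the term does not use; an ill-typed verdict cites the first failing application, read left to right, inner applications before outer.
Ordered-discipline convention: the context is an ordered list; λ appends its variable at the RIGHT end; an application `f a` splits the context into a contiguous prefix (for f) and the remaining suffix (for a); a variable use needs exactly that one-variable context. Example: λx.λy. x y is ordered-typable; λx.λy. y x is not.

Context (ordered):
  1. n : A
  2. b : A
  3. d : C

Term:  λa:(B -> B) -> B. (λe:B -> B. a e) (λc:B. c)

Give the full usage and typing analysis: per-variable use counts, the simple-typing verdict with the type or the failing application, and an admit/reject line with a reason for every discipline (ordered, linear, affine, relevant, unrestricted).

use counts: n=0, b=0, d=0, a (bound)=1, e (bound)=1, c (bound)=1
left-to-right use order: a, e, c
typing: the term checks, with type ((B -> B) -> B) -> B
ordered: ✗, needs weakening: n, b, d unused
linear: ✗, needs weakening: n, b, d unused
affine: ✓, n, b, d, a, e, c: no repeats, contraction unneeded
relevant: ✗, needs weakening: n, b, d unused
unrestricted: ✓, typability at ((B -> B) -> B) -> B is all that's needed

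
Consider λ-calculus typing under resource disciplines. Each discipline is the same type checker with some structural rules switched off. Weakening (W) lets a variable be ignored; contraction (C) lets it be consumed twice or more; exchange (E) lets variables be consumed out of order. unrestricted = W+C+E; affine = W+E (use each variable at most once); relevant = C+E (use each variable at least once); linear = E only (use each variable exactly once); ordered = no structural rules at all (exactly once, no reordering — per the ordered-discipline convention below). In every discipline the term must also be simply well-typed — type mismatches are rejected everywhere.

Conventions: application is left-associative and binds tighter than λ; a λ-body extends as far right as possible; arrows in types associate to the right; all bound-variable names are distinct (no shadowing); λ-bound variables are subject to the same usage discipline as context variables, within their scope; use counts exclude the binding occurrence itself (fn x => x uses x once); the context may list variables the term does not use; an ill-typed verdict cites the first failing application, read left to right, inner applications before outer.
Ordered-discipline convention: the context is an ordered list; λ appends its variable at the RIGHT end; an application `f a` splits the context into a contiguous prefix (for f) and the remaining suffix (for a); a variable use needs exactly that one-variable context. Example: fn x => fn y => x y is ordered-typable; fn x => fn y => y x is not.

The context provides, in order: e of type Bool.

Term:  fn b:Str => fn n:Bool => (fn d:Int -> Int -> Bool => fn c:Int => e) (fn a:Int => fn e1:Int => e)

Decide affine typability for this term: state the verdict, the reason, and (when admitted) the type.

no — uses contraction: e ×2
use counts: e ×2; b (bound) ×0; n (bound) ×0; d (bound) ×0; c (bound) ×0; a (bound) ×0; e1 (bound) ×0
left-to-right use order: e, e
typing: the term checks, with type Str -> Bool -> Int -> Bool
summary: ordered ✗, linear ✗, affine ✗, relevant ✗, unrestricted ✓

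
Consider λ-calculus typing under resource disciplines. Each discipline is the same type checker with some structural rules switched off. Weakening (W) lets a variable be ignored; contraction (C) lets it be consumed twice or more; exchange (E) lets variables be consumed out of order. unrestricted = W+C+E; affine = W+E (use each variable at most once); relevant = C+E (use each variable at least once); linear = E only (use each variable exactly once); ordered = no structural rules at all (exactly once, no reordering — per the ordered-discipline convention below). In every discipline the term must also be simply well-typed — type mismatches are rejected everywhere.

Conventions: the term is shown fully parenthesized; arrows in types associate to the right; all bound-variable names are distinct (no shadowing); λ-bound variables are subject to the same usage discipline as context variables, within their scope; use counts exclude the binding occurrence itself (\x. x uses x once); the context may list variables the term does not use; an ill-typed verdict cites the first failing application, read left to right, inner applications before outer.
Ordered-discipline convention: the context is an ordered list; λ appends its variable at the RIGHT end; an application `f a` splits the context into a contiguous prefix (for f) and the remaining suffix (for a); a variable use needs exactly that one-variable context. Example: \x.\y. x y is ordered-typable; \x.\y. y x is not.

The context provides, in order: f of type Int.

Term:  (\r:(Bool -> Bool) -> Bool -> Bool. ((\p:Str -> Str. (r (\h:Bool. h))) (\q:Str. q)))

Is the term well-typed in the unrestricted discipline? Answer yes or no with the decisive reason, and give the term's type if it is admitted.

yes — typability at ((Bool -> Bool) -> Bool -> Bool) -> Bool -> Bool is all that's needed; term : ((Bool -> Bool) -> Bool -> Bool) -> Bool -> Bool
counts: f ×0, r (bound) ×1, p (bound) ×0, h (bound) ×1, q (bound) ×1
order of uses: r, h, q
typing: the term checks, with type ((Bool -> Bool) -> Bool -> Bool) -> Bool -> Bool
per-discipline verdicts: ordered ✗ | linear ✗ | affine ✓ | relevant ✗ | unrestricted ✓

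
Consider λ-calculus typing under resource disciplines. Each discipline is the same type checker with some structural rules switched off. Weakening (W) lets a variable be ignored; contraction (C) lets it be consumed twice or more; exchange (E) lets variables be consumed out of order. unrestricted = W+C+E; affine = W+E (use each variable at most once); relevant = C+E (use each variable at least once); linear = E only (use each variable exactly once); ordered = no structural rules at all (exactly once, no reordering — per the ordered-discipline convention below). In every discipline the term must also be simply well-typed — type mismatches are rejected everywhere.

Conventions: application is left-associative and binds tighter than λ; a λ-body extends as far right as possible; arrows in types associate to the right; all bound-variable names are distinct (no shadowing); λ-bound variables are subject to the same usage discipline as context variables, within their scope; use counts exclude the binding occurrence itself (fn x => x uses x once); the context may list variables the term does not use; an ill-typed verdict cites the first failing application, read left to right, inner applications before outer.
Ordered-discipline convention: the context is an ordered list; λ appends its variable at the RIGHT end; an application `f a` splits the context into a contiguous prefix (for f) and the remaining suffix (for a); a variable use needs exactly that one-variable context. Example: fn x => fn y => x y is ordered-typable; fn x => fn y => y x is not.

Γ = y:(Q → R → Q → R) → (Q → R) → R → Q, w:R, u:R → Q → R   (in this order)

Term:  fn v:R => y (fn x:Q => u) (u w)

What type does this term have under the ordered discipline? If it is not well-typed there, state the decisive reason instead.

not well-typed under ordered — needs contraction — u ×2; needs weakening: v, x unused
use counts: y=1; w=1; u=2; v (bound)=0; x (bound)=0
order of uses: y, u, u, w
typing: the term checks, with type R → R → Q
per-discipline verdicts: ordered ✗; linear ✗; affine ✗; relevant ✗; unrestricted ✓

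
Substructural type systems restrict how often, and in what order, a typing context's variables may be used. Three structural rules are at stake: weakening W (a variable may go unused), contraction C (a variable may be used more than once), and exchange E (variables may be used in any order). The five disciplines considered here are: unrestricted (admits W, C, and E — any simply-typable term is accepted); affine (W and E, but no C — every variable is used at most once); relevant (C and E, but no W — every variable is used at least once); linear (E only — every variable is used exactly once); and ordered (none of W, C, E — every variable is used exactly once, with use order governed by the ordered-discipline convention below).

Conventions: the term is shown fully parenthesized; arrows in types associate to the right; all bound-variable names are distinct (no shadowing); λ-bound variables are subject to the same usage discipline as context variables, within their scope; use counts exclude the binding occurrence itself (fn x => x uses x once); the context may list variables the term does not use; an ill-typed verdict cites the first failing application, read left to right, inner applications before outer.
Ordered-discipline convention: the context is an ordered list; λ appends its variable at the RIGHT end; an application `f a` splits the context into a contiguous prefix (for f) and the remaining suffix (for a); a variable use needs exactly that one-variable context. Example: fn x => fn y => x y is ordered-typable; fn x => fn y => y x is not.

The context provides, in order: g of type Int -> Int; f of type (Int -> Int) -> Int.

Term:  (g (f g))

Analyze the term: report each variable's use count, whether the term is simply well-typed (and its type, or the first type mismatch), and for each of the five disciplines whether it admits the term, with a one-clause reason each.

counts: g=2, f=1
order of uses: g, f, g
typing: ✓ — Int
ordered: ✗ — g ×2 used more than once (contraction)
linear: ✗ — g ×2 used more than once (contraction)
affine: ✗ — g ×2 used more than once (contraction)
relevant: ✓ — none of g, f goes unused
unrestricted: ✓ — type-checks (Int) and nothing is barred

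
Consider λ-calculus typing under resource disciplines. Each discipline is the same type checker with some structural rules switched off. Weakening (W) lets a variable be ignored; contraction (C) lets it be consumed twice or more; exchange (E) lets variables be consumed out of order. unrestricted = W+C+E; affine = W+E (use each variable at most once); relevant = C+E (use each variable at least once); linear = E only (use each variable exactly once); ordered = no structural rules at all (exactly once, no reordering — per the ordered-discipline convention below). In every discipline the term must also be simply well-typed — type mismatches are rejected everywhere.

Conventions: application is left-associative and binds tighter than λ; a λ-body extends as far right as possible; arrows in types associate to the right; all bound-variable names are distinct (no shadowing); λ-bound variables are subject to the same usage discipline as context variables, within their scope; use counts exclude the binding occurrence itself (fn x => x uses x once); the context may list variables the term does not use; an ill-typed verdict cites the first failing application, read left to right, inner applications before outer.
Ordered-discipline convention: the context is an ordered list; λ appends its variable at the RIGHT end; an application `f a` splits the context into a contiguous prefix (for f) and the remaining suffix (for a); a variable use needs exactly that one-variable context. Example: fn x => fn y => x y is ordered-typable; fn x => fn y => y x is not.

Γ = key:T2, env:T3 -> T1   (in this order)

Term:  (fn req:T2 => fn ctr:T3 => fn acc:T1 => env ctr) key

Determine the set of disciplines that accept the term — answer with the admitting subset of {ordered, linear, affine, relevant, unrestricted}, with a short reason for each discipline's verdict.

admitted by: affine, unrestricted
variable uses: key: 1, env: 1, req (λ-bound): 0, ctr (λ-bound): 1, acc (λ-bound): 0
uses in reading order: env, ctr, key
typing: well-typed — term : T3 -> T1 -> T1
ordered: ✗ — needs weakening: req, acc unused
linear: ✗ — needs weakening: req, acc unused
affine: ✓ — none of key, env, req, ctr, acc used more than once
relevant: ✗ — needs weakening: req, acc unused
unrestricted: ✓ — simply typable at T3 -> T1 -> T1; W, C, E all held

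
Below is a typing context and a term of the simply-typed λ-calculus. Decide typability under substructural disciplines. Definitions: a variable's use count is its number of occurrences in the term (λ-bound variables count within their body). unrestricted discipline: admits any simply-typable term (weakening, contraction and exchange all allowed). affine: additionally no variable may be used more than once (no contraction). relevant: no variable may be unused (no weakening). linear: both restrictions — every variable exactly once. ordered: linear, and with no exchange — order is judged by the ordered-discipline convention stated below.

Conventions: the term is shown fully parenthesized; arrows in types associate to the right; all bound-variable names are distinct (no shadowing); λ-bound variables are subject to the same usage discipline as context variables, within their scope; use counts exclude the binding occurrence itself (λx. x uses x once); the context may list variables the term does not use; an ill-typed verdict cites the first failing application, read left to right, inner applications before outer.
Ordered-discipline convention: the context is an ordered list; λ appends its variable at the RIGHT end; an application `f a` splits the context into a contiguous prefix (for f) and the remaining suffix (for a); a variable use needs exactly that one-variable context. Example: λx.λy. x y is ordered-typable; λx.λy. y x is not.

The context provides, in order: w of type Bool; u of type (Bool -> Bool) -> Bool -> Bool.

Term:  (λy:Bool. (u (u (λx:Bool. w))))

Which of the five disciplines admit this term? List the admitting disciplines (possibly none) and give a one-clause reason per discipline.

admitting disciplines: unrestricted
counts: w: 1×, u: 2×, y [bound]: 0×, x [bound]: 0×
left-to-right use order: u, u, w
typing: the term checks, with type Bool -> Bool -> Bool
ordered: ✗ — u ×2 used more than once (contraction); unused: y, x — weakening required
linear: ✗ — u ×2 used more than once (contraction); unused: y, x — weakening required
affine: ✗ — u ×2 used more than once (contraction)
relevant: ✗ — unused: y, x — weakening required
unrestricted: ✓ — type-checks (Bool -> Bool -> Bool) and nothing is barred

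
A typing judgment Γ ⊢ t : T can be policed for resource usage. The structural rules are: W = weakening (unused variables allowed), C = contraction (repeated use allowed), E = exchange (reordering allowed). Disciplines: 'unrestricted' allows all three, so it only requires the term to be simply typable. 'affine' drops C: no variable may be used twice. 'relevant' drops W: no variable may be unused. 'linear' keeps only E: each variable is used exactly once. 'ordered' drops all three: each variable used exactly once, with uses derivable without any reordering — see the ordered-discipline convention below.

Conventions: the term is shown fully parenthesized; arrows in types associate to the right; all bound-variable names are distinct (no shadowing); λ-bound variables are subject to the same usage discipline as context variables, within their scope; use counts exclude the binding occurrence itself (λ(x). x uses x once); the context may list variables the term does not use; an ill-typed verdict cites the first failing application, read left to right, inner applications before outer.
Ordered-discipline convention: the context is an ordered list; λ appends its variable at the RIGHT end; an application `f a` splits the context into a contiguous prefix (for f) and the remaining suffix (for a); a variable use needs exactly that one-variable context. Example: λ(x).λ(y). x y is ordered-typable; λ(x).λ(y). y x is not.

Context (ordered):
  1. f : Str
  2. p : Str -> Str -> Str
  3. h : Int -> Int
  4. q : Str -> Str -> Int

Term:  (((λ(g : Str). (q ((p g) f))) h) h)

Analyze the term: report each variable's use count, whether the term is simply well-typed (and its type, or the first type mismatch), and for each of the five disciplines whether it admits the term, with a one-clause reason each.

variable uses: f: 1×, p: 1×, h: 2×, q: 1×, g (bound): 1×
order of uses: q, p, g, f, h, h
typing: ill-typed: argument of type Int -> Int where Str is required
ordered: ✗ — not simply typable
linear: ✗ — fails simple typing
affine: ✗ — a type mismatch blocks all five
relevant: ✗ — the type mismatch rejects it
unrestricted: ✗ — not simply typable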